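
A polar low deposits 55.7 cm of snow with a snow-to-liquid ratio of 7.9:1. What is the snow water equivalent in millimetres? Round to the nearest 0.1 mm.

SWE = snow depth / ratio = 55.7 cm / 7.9 = 7.051 cm = 70.5 mm.

SWE ≈ 70.5 mm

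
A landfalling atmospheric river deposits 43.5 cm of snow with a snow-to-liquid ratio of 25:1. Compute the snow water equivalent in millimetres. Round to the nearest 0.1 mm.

SWE ≈ 17.4 mm

SWE = snow depth / ratio = 43.5 cm / 25 = 1.740 cm = 17.4 mm.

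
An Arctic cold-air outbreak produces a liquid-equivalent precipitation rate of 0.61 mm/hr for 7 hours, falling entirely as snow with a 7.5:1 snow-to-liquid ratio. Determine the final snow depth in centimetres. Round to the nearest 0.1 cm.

Liquid-equivalent depth = 0.61 × 7 = 4.27 mm.
Snow depth = 4.27 mm × 7.5 = 32.025 mm = 3.2 cm.

snow depth ≈ 3.2 cm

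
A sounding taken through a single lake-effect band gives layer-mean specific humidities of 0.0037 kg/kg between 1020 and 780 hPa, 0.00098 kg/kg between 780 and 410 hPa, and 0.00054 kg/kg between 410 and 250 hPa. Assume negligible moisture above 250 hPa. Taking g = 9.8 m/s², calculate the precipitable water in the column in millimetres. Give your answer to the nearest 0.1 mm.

PW ≈ 13.6 mm

Precipitable water is the column-integrated vapour mass per unit area: PW = (1/g) Σ q̄ Δp, with q in kg/kg and Δp in Pa (1 kg/m² of water = 1 mm).
Layer 1020–780 hPa: Δp = 240 hPa = 24000 Pa, q̄ = 0.0037 kg/kg → 0.0037 × 24000 / 9.8 = 9.06 mm
Layer 780–410 hPa: Δp = 370 hPa = 37000 Pa, q̄ = 0.00098 kg/kg → 0.00098 × 37000 / 9.8 = 3.70 mm
Layer 410–250 hPa: Δp = 160 hPa = 16000 Pa, q̄ = 0.00054 kg/kg → 0.00054 × 16000 / 9.8 = 0.88 mm
PW = 9.06 + 3.70 + 0.88 = 13.64 ≈ 13.6 mm.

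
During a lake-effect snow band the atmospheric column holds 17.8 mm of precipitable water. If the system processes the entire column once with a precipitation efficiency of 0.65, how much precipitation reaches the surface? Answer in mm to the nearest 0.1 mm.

Precipitation = ε × PW = 0.65 × 17.8 = 11.6 mm.

precipitation ≈ 11.6 mm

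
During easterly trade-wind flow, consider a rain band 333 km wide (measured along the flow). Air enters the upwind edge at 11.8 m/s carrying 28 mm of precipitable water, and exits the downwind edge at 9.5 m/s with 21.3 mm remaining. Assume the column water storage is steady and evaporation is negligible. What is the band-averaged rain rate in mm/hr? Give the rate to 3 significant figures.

Column moisture flux per unit crosswind length is F = V × PW.
Inflow: F_in = 11.8 × 28 = 330.4 mm·m/s
Outflow: F_out = 9.5 × 21.3 = 202.35 mm·m/s
Steady-state rate R = (F_in − F_out)/L = (330.4 − 202.35) / 333000 m = 3.845e-04 mm/s.
R = 3.845e-04 × 3600 = 1.38 mm/hr.

R ≈ 1.38 mm/hr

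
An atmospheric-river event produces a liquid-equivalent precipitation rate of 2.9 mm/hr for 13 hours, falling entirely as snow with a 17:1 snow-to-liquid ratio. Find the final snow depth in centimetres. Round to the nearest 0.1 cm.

Liquid-equivalent depth = 2.9 × 13 = 37.7 mm.
Snow depth = 37.7 mm × 17 = 640.9 mm = 64.1 cm.

snow depth ≈ 64.1 cm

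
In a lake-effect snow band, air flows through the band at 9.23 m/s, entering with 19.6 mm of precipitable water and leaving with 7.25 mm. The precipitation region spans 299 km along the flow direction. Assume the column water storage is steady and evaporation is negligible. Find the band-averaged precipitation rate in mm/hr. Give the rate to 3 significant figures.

R ≈ 1.37 mm/hr

Column moisture flux per unit crosswind length is F = V × PW.
Inflow: F_in = 9.23 × 19.6 = 180.908 mm·m/s
Outflow: F_out = 9.23 × 7.25 = 66.9175 mm·m/s
Steady-state rate R = (F_in − F_out)/L = (180.908 − 66.9175) / 299000 m = 3.812e-04 mm/s.
R = 3.812e-04 × 3600 = 1.37 mm/hr.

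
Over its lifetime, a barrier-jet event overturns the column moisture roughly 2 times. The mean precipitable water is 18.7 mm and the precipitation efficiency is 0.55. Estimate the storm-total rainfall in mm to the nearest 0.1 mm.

Each cycle deposits ε × PW = 0.55 × 18.7 = 10.285 mm.
Over 2 cycles: 2 × 10.285 = 20.6 mm.

rainfall ≈ 20.6 mm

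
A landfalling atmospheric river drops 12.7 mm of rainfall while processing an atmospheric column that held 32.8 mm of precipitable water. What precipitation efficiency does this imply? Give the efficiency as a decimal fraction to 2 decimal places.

ε = rainfall / PW = 12.7 / 32.8 = 0.39.

ε ≈ 0.39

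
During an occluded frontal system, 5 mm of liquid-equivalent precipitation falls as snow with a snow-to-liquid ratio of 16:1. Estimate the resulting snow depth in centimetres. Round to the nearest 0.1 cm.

Snow depth = liquid × ratio = 5 mm × 16 = 80 mm = 8.0 cm.

snow depth ≈ 8.0 cm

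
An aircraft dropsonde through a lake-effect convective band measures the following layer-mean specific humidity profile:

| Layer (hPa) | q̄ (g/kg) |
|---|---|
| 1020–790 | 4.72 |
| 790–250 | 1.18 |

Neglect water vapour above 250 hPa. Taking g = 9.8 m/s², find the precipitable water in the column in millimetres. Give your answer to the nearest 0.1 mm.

Precipitable water is the column-integrated vapour mass per unit area: PW = (1/g) Σ q̄ Δp, with q in kg/kg and Δp in Pa (1 kg/m² of water = 1 mm).
Layer 1020–790 hPa: Δp = 230 hPa = 23000 Pa, q̄ = 0.00472 kg/kg → 0.00472 × 23000 / 9.8 = 11.08 mm
Layer 790–250 hPa: Δp = 540 hPa = 54000 Pa, q̄ = 0.00118 kg/kg → 0.00118 × 54000 / 9.8 = 6.50 mm
PW = 11.08 + 6.50 = 17.58 ≈ 17.6 mm.

PW ≈ 17.6 mm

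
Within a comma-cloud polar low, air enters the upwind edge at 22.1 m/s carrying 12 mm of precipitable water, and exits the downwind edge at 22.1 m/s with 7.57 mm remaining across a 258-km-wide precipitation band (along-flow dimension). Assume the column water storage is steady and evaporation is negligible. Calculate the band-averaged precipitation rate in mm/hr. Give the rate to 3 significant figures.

R ≈ 1.37 mm/hr

Column moisture flux per unit crosswind length is F = V × PW.
Inflow: F_in = 22.1 × 12 = 265.2 mm·m/s
Outflow: F_out = 22.1 × 7.57 = 167.297 mm·m/s
Steady-state rate R = (F_in − F_out)/L = (265.2 − 167.297) / 258000 m = 3.795e-04 mm/s.
R = 3.795e-04 × 3600 = 1.37 mm/hr.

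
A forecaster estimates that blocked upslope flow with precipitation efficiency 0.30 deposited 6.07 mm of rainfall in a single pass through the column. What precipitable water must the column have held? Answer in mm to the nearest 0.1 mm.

PW = rainfall / ε = 6.07 / 0.30 = 20.2 mm.

PW ≈ 20.2 mm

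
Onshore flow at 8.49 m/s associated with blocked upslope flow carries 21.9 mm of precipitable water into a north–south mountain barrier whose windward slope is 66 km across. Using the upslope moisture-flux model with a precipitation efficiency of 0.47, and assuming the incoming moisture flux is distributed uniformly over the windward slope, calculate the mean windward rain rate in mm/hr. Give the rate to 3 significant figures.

Incoming column moisture flux per unit ridge length: F = V × PW = 8.49 × 21.9 = 185.931 mm·m/s.
Spread over the 66 km slope with efficiency ε = 0.47: R = ε·F/W = 0.47 × 185.931 / 66000 m = 1.324e-03 mm/s.
R = 1.324e-03 × 3600 = 4.77 mm/hr.

R ≈ 4.77 mm/hr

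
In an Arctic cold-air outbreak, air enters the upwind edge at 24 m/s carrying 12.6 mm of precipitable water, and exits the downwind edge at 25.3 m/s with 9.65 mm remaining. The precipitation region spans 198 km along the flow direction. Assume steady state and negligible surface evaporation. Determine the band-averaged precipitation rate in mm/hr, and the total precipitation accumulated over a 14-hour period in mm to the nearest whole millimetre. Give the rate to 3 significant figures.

Column moisture flux per unit crosswind length is F = V × PW.
Inflow: F_in = 24 × 12.6 = 302.4 mm·m/s
Outflow: F_out = 25.3 × 9.65 = 244.145 mm·m/s
Steady-state rate R = (F_in − F_out)/L = (302.4 − 244.145) / 198000 m = 2.942e-04 mm/s.
R = 2.942e-04 × 3600 = 1.06 mm/hr.
Over 14 h: total = 1.06 × 14 = 14.84 ≈ 15 mm.

R ≈ 1.06 mm/hr; total ≈ 15 mm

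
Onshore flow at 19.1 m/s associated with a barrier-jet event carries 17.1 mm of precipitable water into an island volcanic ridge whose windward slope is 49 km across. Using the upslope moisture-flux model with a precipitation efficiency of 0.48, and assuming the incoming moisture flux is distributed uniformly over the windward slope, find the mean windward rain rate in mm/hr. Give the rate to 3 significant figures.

Incoming column moisture flux per unit ridge length: F = V × PW = 19.1 × 17.1 = 326.61 mm·m/s.
Spread over the 49 km slope with efficiency ε = 0.48: R = ε·F/W = 0.48 × 326.61 / 49000 m = 3.199e-03 mm/s.
R = 3.199e-03 × 3600 = 11.5 mm/hr.

R ≈ 11.5 mm/hr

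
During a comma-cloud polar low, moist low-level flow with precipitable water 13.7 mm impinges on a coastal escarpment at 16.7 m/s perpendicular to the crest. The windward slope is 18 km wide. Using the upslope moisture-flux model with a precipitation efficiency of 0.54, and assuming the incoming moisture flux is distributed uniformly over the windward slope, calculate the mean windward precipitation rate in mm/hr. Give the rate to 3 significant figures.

R ≈ 24.7 mm/hr

Incoming column moisture flux per unit ridge length: F = V × PW = 16.7 × 13.7 = 228.79 mm·m/s.
Spread over the 18 km slope with efficiency ε = 0.54: R = ε·F/W = 0.54 × 228.79 / 18000 m = 6.864e-03 mm/s.
R = 6.864e-03 × 3600 = 24.7 mm/hr.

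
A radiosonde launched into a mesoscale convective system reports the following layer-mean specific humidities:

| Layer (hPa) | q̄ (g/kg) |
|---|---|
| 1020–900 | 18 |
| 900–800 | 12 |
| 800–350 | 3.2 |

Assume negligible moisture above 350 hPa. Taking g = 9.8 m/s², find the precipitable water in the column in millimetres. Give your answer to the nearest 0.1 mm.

PW ≈ 49.0 mm

Precipitable water is the column-integrated vapour mass per unit area: PW = (1/g) Σ q̄ Δp, with q in kg/kg and Δp in Pa (1 kg/m² of water = 1 mm).
Layer 1020–900 hPa: Δp = 120 hPa = 12000 Pa, q̄ = 0.018 kg/kg → 0.018 × 12000 / 9.8 = 22.04 mm
Layer 900–800 hPa: Δp = 100 hPa = 10000 Pa, q̄ = 0.012 kg/kg → 0.012 × 10000 / 9.8 = 12.24 mm
Layer 800–350 hPa: Δp = 450 hPa = 45000 Pa, q̄ = 0.0032 kg/kg → 0.0032 × 45000 / 9.8 = 14.69 mm
PW = 22.04 + 12.24 + 14.69 = 48.97 ≈ 49.0 mm.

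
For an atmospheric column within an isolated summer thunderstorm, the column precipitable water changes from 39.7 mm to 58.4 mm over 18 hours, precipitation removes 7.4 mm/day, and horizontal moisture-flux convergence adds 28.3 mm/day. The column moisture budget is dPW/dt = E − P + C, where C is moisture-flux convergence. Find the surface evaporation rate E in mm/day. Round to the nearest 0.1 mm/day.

E ≈ 4.0 mm/day

dPW/dt = (58.4 − 39.7) mm / (18/24 day) = +24.933 mm/day.
E = dPW/dt + P − C = (+24.933) + 7.4 − (28.3) = 4.0 mm/day.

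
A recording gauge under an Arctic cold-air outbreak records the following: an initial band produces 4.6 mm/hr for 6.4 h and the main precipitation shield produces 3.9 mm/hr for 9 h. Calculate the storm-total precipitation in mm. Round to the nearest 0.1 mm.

total ≈ 64.5 mm

Total = Σ Rᵢ Δtᵢ = 4.6 × 6.4 + 3.9 × 9
      = 29.44 + 35.1 = 64.5 mm.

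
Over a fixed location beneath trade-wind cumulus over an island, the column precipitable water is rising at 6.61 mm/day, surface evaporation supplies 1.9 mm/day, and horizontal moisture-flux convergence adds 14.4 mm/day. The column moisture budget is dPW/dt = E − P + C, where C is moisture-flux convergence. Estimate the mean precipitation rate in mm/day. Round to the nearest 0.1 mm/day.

dPW/dt = +6.61 mm/day.
P = E + C − dPW/dt = 1.9 + (14.4) − (+6.61) = 9.7 mm/day.

P ≈ 9.7 mm/day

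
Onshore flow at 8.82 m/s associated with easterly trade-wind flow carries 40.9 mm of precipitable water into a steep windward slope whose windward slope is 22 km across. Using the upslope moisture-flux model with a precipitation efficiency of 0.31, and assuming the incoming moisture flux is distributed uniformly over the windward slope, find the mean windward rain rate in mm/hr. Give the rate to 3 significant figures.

R ≈ 18.3 mm/hr

Incoming column moisture flux per unit ridge length: F = V × PW = 8.82 × 40.9 = 360.738 mm·m/s.
Spread over the 22 km slope with efficiency ε = 0.31: R = ε·F/W = 0.31 × 360.738 / 22000 m = 5.083e-03 mm/s.
R = 5.083e-03 × 3600 = 18.3 mm/hr.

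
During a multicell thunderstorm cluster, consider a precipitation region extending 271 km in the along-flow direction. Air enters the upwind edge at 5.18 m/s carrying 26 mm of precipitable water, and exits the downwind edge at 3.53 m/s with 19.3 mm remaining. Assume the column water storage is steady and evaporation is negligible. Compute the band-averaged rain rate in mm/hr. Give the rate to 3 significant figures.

Column moisture flux per unit crosswind length is F = V × PW.
Inflow: F_in = 5.18 × 26 = 134.68 mm·m/s
Outflow: F_out = 3.53 × 19.3 = 68.129 mm·m/s
Steady-state rate R = (F_in − F_out)/L = (134.68 − 68.129) / 271000 m = 2.456e-04 mm/s.
R = 2.456e-04 × 3600 = 0.884 mm/hr.

R ≈ 0.884 mm/hr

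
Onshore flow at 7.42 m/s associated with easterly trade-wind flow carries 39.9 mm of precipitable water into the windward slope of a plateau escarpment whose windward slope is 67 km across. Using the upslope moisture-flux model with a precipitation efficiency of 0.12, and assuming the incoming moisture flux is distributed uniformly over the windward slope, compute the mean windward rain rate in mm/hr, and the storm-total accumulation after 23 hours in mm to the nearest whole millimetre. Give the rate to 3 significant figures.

R ≈ 1.91 mm/hr; total ≈ 44 mm

Incoming column moisture flux per unit ridge length: F = V × PW = 7.42 × 39.9 = 296.058 mm·m/s.
Spread over the 67 km slope with efficiency ε = 0.12: R = ε·F/W = 0.12 × 296.058 / 67000 m = 5.303e-04 mm/s.
R = 5.303e-04 × 3600 = 1.91 mm/hr.
Over 23 h: total = 1.91 × 23 = 43.93 ≈ 44 mm.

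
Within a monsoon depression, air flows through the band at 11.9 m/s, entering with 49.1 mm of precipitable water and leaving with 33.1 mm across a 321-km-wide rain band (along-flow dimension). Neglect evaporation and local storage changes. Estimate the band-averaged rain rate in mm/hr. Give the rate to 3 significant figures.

Column moisture flux per unit crosswind length is F = V × PW.
Inflow: F_in = 11.9 × 49.1 = 584.29 mm·m/s
Outflow: F_out = 11.9 × 33.1 = 393.89 mm·m/s
Steady-state rate R = (F_in − F_out)/L = (584.29 − 393.89) / 321000 m = 5.931e-04 mm/s.
R = 5.931e-04 × 3600 = 2.14 mm/hr.

R ≈ 2.14 mm/hr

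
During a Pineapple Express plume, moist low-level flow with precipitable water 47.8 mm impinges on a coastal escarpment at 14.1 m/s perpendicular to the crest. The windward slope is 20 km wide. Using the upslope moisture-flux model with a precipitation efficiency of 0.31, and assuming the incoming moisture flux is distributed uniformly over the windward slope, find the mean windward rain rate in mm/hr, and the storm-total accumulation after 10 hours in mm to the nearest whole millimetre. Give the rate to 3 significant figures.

Incoming column moisture flux per unit ridge length: F = V × PW = 14.1 × 47.8 = 673.98 mm·m/s.
Spread over the 20 km slope with efficiency ε = 0.31: R = ε·F/W = 0.31 × 673.98 / 20000 m = 1.045e-02 mm/s.
R = 1.045e-02 × 3600 = 37.6 mm/hr.
Over 10 h: total = 37.6 × 10 = 376 mm.

R ≈ 37.6 mm/hr; total ≈ 376 mm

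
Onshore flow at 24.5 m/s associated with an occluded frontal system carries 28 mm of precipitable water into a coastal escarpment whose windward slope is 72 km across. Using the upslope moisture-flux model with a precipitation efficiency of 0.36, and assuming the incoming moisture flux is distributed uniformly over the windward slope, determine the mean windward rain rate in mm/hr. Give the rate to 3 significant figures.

Incoming column moisture flux per unit ridge length: F = V × PW = 24.5 × 28 = 686 mm·m/s.
Spread over the 72 km slope with efficiency ε = 0.36: R = ε·F/W = 0.36 × 686 / 72000 m = 3.430e-03 mm/s.
R = 3.430e-03 × 3600 = 12.3 mm/hr.

R ≈ 12.3 mm/hr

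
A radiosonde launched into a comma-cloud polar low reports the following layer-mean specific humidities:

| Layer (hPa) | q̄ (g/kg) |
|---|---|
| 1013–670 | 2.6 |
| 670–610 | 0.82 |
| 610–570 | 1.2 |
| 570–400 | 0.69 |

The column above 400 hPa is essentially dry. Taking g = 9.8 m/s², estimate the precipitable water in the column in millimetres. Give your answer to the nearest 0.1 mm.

PW ≈ 11.3 mm

Precipitable water is the column-integrated vapour mass per unit area: PW = (1/g) Σ q̄ Δp, with q in kg/kg and Δp in Pa (1 kg/m² of water = 1 mm).
Layer 1013–670 hPa: Δp = 343 hPa = 34300 Pa, q̄ = 0.0026 kg/kg → 0.0026 × 34300 / 9.8 = 9.10 mm
Layer 670–610 hPa: Δp = 60 hPa = 6000 Pa, q̄ = 0.00082 kg/kg → 0.00082 × 6000 / 9.8 = 0.50 mm
Layer 610–570 hPa: Δp = 40 hPa = 4000 Pa, q̄ = 0.0012 kg/kg → 0.0012 × 4000 / 9.8 = 0.49 mm
Layer 570–400 hPa: Δp = 170 hPa = 17000 Pa, q̄ = 0.00069 kg/kg → 0.00069 × 17000 / 9.8 = 1.20 mm
PW = 9.10 + 0.50 + 0.49 + 1.20 = 11.29 ≈ 11.3 mm.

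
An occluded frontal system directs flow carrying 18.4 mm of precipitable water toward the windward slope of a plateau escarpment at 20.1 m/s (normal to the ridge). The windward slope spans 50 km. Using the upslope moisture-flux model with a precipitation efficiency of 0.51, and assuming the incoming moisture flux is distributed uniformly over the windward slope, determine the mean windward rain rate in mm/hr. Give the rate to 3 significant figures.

R ≈ 13.6 mm/hr

Incoming column moisture flux per unit ridge length: F = V × PW = 20.1 × 18.4 = 369.84 mm·m/s.
Spread over the 50 km slope with efficiency ε = 0.51: R = ε·F/W = 0.51 × 369.84 / 50000 m = 3.772e-03 mm/s.
R = 3.772e-03 × 3600 = 13.6 mm/hr.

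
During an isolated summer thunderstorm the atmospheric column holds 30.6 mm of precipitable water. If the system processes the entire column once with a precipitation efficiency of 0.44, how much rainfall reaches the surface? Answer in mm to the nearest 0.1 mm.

Rainfall = ε × PW = 0.44 × 30.6 = 13.5 mm.

rainfall ≈ 13.5 mm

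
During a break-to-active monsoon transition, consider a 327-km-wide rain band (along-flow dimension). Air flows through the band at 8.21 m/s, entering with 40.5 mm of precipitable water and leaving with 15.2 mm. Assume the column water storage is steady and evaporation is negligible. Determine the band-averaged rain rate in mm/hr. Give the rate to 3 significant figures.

Column moisture flux per unit crosswind length is F = V × PW.
Inflow: F_in = 8.21 × 40.5 = 332.505 mm·m/s
Outflow: F_out = 8.21 × 15.2 = 124.792 mm·m/s
Steady-state rate R = (F_in − F_out)/L = (332.505 − 124.792) / 327000 m = 6.352e-04 mm/s.
R = 6.352e-04 × 3600 = 2.29 mm/hr.

R ≈ 2.29 mm/hr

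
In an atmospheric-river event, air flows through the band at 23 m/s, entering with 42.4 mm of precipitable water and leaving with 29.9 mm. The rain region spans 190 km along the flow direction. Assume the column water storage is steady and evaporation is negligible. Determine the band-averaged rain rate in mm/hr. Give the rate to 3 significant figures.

Column moisture flux per unit crosswind length is F = V × PW.
Inflow: F_in = 23 × 42.4 = 975.2 mm·m/s
Outflow: F_out = 23 × 29.9 = 687.7 mm·m/s
Steady-state rate R = (F_in − F_out)/L = (975.2 − 687.7) / 190000 m = 1.513e-03 mm/s.
R = 1.513e-03 × 3600 = 5.45 mm/hr.

R ≈ 5.45 mm/hr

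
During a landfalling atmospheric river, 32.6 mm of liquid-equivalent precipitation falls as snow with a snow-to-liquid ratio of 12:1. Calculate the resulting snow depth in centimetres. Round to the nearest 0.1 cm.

Snow depth = liquid × ratio = 32.6 mm × 12 = 391.2 mm = 39.1 cm.

snow depth ≈ 39.1 cm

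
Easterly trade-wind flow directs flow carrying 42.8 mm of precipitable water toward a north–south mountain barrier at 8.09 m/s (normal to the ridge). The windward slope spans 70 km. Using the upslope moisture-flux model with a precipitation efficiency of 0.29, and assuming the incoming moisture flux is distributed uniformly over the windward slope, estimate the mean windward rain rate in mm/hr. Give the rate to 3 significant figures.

Incoming column moisture flux per unit ridge length: F = V × PW = 8.09 × 42.8 = 346.252 mm·m/s.
Spread over the 70 km slope with efficiency ε = 0.29: R = ε·F/W = 0.29 × 346.252 / 70000 m = 1.434e-03 mm/s.
R = 1.434e-03 × 3600 = 5.16 mm/hr.

R ≈ 5.16 mm/hr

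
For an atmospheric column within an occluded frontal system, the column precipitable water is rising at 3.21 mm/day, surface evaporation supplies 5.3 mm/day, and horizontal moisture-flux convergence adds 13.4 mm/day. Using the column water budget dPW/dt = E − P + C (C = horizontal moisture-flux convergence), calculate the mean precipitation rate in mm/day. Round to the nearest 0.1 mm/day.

P ≈ 15.5 mm/day

dPW/dt = +3.21 mm/day.
P = E + C − dPW/dt = 5.3 + (13.4) − (+3.21) = 15.5 mm/day.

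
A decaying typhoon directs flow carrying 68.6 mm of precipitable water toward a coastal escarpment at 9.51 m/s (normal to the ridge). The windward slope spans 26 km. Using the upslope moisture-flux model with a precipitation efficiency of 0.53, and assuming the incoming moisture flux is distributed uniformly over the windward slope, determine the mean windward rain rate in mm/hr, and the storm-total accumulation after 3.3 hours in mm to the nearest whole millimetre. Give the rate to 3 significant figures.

R ≈ 47.9 mm/hr; total ≈ 158 mm

Incoming column moisture flux per unit ridge length: F = V × PW = 9.51 × 68.6 = 652.386 mm·m/s.
Spread over the 26 km slope with efficiency ε = 0.53: R = ε·F/W = 0.53 × 652.386 / 26000 m = 1.330e-02 mm/s.
R = 1.330e-02 × 3600 = 47.9 mm/hr.
Over 3.3 h: total = 47.9 × 3.3 = 158.07 ≈ 158 mm.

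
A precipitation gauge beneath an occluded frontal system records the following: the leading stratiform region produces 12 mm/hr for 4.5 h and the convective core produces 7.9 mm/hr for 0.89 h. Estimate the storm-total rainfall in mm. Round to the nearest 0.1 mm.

Total = Σ Rᵢ Δtᵢ = 12 × 4.5 + 7.9 × 0.89
      = 54 + 7.031 = 61.0 mm.

total ≈ 61.0 mm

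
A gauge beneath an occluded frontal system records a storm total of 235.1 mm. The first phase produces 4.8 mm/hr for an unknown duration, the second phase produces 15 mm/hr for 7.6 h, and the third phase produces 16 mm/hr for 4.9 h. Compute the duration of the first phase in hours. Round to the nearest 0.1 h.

Known phases: 15 × 7.6 + 16 × 4.9 = 114 + 78.4 = 192.4 mm.
Remaining depth = 235.1 − 192.4 = 42.7 mm.
Duration = 42.7 / 4.8 = 8.9 h.

duration ≈ 8.9 h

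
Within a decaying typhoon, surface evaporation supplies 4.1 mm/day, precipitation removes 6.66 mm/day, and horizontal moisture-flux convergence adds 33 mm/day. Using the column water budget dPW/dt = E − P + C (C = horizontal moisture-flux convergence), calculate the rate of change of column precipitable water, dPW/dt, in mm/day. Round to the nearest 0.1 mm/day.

dPW/dt ≈ 30.4 mm/day

dPW/dt = E − P + C = 4.1 − 6.66 + (33) = 30.4 mm/day.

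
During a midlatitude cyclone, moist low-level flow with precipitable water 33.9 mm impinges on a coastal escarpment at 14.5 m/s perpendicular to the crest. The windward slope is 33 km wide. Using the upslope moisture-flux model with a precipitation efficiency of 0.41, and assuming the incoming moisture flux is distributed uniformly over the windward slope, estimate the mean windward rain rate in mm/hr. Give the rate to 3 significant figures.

Incoming column moisture flux per unit ridge length: F = V × PW = 14.5 × 33.9 = 491.55 mm·m/s.
Spread over the 33 km slope with efficiency ε = 0.41: R = ε·F/W = 0.41 × 491.55 / 33000 m = 6.107e-03 mm/s.
R = 6.107e-03 × 3600 = 22.0 mm/hr.

R ≈ 22.0 mm/hr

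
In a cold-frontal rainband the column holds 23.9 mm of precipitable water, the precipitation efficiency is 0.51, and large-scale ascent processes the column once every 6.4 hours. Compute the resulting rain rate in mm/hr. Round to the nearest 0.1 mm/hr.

Each overturning extracts ε × PW = 0.51 × 23.9 = 12.189 mm.
Rate = ε·PW / τ = 12.189 / 6.4 h = 1.9 mm/hr.

R ≈ 1.9 mm/hr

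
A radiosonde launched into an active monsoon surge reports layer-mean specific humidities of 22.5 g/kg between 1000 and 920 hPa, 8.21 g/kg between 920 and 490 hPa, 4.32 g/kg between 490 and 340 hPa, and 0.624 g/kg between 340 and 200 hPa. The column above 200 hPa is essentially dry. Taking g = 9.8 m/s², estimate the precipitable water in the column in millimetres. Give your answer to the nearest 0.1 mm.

PW ≈ 61.9 mm

Precipitable water is the column-integrated vapour mass per unit area: PW = (1/g) Σ q̄ Δp, with q in kg/kg and Δp in Pa (1 kg/m² of water = 1 mm).
Layer 1000–920 hPa: Δp = 80 hPa = 8000 Pa, q̄ = 0.0225 kg/kg → 0.0225 × 8000 / 9.8 = 18.37 mm
Layer 920–490 hPa: Δp = 430 hPa = 43000 Pa, q̄ = 0.00821 kg/kg → 0.00821 × 43000 / 9.8 = 36.02 mm
Layer 490–340 hPa: Δp = 150 hPa = 15000 Pa, q̄ = 0.00432 kg/kg → 0.00432 × 15000 / 9.8 = 6.61 mm
Layer 340–200 hPa: Δp = 140 hPa = 14000 Pa, q̄ = 0.000624 kg/kg → 0.000624 × 14000 / 9.8 = 0.89 mm
PW = 18.37 + 36.02 + 6.61 + 0.89 = 61.89 ≈ 61.9 mm.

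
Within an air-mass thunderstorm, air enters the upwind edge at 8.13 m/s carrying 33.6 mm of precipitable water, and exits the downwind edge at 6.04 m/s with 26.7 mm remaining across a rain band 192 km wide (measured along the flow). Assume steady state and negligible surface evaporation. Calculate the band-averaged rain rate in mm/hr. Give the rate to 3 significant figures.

Column moisture flux per unit crosswind length is F = V × PW.
Inflow: F_in = 8.13 × 33.6 = 273.168 mm·m/s
Outflow: F_out = 6.04 × 26.7 = 161.268 mm·m/s
Steady-state rate R = (F_in − F_out)/L = (273.168 − 161.268) / 192000 m = 5.828e-04 mm/s.
R = 5.828e-04 × 3600 = 2.10 mm/hr.

R ≈ 2.10 mm/hr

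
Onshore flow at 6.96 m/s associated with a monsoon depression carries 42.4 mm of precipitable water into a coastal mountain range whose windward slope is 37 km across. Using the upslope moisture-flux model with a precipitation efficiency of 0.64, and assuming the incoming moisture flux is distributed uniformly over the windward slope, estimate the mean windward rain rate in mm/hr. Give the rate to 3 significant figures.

R ≈ 18.4 mm/hr

Incoming column moisture flux per unit ridge length: F = V × PW = 6.96 × 42.4 = 295.104 mm·m/s.
Spread over the 37 km slope with efficiency ε = 0.64: R = ε·F/W = 0.64 × 295.104 / 37000 m = 5.105e-03 mm/s.
R = 5.105e-03 × 3600 = 18.4 mm/hr.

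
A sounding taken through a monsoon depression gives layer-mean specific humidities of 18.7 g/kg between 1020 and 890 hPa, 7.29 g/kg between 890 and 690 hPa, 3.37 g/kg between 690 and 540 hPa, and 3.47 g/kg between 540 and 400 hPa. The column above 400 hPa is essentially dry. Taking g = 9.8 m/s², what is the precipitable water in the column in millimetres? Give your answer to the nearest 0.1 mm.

Precipitable water is the column-integrated vapour mass per unit area: PW = (1/g) Σ q̄ Δp, with q in kg/kg and Δp in Pa (1 kg/m² of water = 1 mm).
Layer 1020–890 hPa: Δp = 130 hPa = 13000 Pa, q̄ = 0.0187 kg/kg → 0.0187 × 13000 / 9.8 = 24.81 mm
Layer 890–690 hPa: Δp = 200 hPa = 20000 Pa, q̄ = 0.00729 kg/kg → 0.00729 × 20000 / 9.8 = 14.88 mm
Layer 690–540 hPa: Δp = 150 hPa = 15000 Pa, q̄ = 0.00337 kg/kg → 0.00337 × 15000 / 9.8 = 5.16 mm
Layer 540–400 hPa: Δp = 140 hPa = 14000 Pa, q̄ = 0.00347 kg/kg → 0.00347 × 14000 / 9.8 = 4.96 mm
PW = 24.81 + 14.88 + 5.16 + 4.96 = 49.81 ≈ 49.8 mm.

PW ≈ 49.8 mm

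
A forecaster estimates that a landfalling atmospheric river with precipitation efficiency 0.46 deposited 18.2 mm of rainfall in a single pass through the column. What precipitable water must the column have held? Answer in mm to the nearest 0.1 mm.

PW = rainfall / ε = 18.2 / 0.46 = 39.6 mm.

PW ≈ 39.6 mm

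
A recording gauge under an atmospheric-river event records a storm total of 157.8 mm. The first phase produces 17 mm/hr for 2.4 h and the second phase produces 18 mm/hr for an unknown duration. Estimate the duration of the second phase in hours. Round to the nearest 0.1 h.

duration ≈ 6.5 h

Known phases: 17 × 2.4 = 40.8 mm.
Remaining depth = 157.8 − 40.8 = 117 mm.
Duration = 117 / 18 = 6.5 h.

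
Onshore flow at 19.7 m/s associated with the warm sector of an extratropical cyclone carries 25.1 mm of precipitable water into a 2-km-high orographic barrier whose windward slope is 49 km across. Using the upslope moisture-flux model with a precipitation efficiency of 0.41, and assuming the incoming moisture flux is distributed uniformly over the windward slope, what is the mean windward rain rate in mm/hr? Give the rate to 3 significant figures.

Incoming column moisture flux per unit ridge length: F = V × PW = 19.7 × 25.1 = 494.47 mm·m/s.
Spread over the 49 km slope with efficiency ε = 0.41: R = ε·F/W = 0.41 × 494.47 / 49000 m = 4.137e-03 mm/s.
R = 4.137e-03 × 3600 = 14.9 mm/hr.

R ≈ 14.9 mm/hr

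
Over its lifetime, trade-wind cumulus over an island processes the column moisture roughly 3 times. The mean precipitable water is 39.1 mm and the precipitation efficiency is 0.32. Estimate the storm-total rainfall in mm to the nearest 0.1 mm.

rainfall ≈ 37.5 mm

Each cycle deposits ε × PW = 0.32 × 39.1 = 12.512 mm.
Over 3 cycles: 3 × 12.512 = 37.5 mm.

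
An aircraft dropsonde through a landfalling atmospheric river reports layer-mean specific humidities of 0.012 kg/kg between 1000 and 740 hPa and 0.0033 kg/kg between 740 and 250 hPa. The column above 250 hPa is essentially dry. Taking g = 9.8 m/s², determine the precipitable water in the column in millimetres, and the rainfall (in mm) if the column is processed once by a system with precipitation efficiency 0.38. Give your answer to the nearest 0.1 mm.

PW ≈ 48.3 mm; rainfall ≈ 18.4 mm

Precipitable water is the column-integrated vapour mass per unit area: PW = (1/g) Σ q̄ Δp, with q in kg/kg and Δp in Pa (1 kg/m² of water = 1 mm).
Layer 1000–740 hPa: Δp = 260 hPa = 26000 Pa, q̄ = 0.012 kg/kg → 0.012 × 26000 / 9.8 = 31.84 mm
Layer 740–250 hPa: Δp = 490 hPa = 49000 Pa, q̄ = 0.0033 kg/kg → 0.0033 × 49000 / 9.8 = 16.50 mm
PW = 31.84 + 16.50 = 48.34 ≈ 48.3 mm.
Rainfall = ε × PW = 0.38 × 48.3 = 18.4 mm.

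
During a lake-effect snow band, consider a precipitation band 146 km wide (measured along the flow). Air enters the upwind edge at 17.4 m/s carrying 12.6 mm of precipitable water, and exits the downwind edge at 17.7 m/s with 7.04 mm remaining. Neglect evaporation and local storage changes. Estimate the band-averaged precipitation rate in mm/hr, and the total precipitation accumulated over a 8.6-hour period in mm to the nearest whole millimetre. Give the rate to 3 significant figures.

Column moisture flux per unit crosswind length is F = V × PW.
Inflow: F_in = 17.4 × 12.6 = 219.24 mm·m/s
Outflow: F_out = 17.7 × 7.04 = 124.608 mm·m/s
Steady-state rate R = (F_in − F_out)/L = (219.24 − 124.608) / 146000 m = 6.482e-04 mm/s.
R = 6.482e-04 × 3600 = 2.33 mm/hr.
Over 8.6 h: total = 2.33 × 8.6 = 20.038 ≈ 20 mm.

R ≈ 2.33 mm/hr; total ≈ 20 mm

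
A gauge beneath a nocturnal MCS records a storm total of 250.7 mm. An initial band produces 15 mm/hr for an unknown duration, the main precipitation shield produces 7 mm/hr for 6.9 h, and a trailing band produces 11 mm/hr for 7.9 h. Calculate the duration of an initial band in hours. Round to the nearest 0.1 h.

duration ≈ 7.7 h

Known phases: 7 × 6.9 + 11 × 7.9 = 48.3 + 86.9 = 135.2 mm.
Remaining depth = 250.7 − 135.2 = 115.5 mm.
Duration = 115.5 / 15 = 7.7 h.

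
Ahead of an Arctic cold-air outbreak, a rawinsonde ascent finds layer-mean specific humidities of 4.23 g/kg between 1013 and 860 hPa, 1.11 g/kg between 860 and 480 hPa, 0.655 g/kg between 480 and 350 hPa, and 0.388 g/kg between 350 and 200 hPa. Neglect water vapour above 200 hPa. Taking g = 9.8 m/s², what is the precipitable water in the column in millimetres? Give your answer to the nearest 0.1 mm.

Precipitable water is the column-integrated vapour mass per unit area: PW = (1/g) Σ q̄ Δp, with q in kg/kg and Δp in Pa (1 kg/m² of water = 1 mm).
Layer 1013–860 hPa: Δp = 153 hPa = 15300 Pa, q̄ = 0.00423 kg/kg → 0.00423 × 15300 / 9.8 = 6.60 mm
Layer 860–480 hPa: Δp = 380 hPa = 38000 Pa, q̄ = 0.00111 kg/kg → 0.00111 × 38000 / 9.8 = 4.30 mm
Layer 480–350 hPa: Δp = 130 hPa = 13000 Pa, q̄ = 0.000655 kg/kg → 0.000655 × 13000 / 9.8 = 0.87 mm
Layer 350–200 hPa: Δp = 150 hPa = 15000 Pa, q̄ = 0.000388 kg/kg → 0.000388 × 15000 / 9.8 = 0.59 mm
PW = 6.60 + 4.30 + 0.87 + 0.59 = 12.36 ≈ 12.4 mm.

PW ≈ 12.4 mm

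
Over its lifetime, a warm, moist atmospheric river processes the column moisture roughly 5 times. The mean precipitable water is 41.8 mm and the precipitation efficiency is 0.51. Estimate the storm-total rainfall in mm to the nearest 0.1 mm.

Each cycle deposits ε × PW = 0.51 × 41.8 = 21.318 mm.
Over 5 cycles: 5 × 21.318 = 106.6 mm.

rainfall ≈ 106.6 mm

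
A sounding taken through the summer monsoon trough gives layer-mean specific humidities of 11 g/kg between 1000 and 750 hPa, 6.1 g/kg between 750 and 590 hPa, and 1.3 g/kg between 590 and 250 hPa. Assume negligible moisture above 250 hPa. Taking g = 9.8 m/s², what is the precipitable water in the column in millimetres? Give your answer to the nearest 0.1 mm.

Precipitable water is the column-integrated vapour mass per unit area: PW = (1/g) Σ q̄ Δp, with q in kg/kg and Δp in Pa (1 kg/m² of water = 1 mm).
Layer 1000–750 hPa: Δp = 250 hPa = 25000 Pa, q̄ = 0.011 kg/kg → 0.011 × 25000 / 9.8 = 28.06 mm
Layer 750–590 hPa: Δp = 160 hPa = 16000 Pa, q̄ = 0.0061 kg/kg → 0.0061 × 16000 / 9.8 = 9.96 mm
Layer 590–250 hPa: Δp = 340 hPa = 34000 Pa, q̄ = 0.0013 kg/kg → 0.0013 × 34000 / 9.8 = 4.51 mm
PW = 28.06 + 9.96 + 4.51 = 42.53 ≈ 42.5 mm.

PW ≈ 42.5 mm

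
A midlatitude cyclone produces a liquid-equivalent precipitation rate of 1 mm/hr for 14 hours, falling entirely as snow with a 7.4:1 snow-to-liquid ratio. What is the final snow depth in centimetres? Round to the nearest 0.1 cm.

snow depth ≈ 10.4 cm

Liquid-equivalent depth = 1 × 14 = 14 mm.
Snow depth = 14 mm × 7.4 = 103.6 mm = 10.4 cm.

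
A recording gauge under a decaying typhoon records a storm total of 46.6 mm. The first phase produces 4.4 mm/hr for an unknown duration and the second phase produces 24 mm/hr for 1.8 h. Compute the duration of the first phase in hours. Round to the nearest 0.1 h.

Known phases: 24 × 1.8 = 43.2 mm.
Remaining depth = 46.6 − 43.2 = 3.4 mm.
Duration = 3.4 / 4.4 = 0.8 h.

duration ≈ 0.8 h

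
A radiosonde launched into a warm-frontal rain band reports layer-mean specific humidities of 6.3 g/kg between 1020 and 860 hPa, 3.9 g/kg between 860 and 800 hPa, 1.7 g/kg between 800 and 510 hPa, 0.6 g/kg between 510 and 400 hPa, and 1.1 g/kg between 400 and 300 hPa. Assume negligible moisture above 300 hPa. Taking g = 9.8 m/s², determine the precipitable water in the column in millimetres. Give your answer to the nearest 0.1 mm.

Precipitable water is the column-integrated vapour mass per unit area: PW = (1/g) Σ q̄ Δp, with q in kg/kg and Δp in Pa (1 kg/m² of water = 1 mm).
Layer 1020–860 hPa: Δp = 160 hPa = 16000 Pa, q̄ = 0.0063 kg/kg → 0.0063 × 16000 / 9.8 = 10.29 mm
Layer 860–800 hPa: Δp = 60 hPa = 6000 Pa, q̄ = 0.0039 kg/kg → 0.0039 × 6000 / 9.8 = 2.39 mm
Layer 800–510 hPa: Δp = 290 hPa = 29000 Pa, q̄ = 0.0017 kg/kg → 0.0017 × 29000 / 9.8 = 5.03 mm
Layer 510–400 hPa: Δp = 110 hPa = 11000 Pa, q̄ = 0.0006 kg/kg → 0.0006 × 11000 / 9.8 = 0.67 mm
Layer 400–300 hPa: Δp = 100 hPa = 10000 Pa, q̄ = 0.0011 kg/kg → 0.0011 × 10000 / 9.8 = 1.12 mm
PW = 10.29 + 2.39 + 5.03 + 0.67 + 1.12 = 19.50 ≈ 19.5 mm.

PW ≈ 19.5 mm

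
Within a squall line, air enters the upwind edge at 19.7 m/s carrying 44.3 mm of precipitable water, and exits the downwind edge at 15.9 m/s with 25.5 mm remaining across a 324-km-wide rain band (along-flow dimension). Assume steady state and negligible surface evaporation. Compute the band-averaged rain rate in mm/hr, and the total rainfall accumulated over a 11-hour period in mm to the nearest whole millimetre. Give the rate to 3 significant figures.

R ≈ 5.19 mm/hr; total ≈ 57 mm

Column moisture flux per unit crosswind length is F = V × PW.
Inflow: F_in = 19.7 × 44.3 = 872.71 mm·m/s
Outflow: F_out = 15.9 × 25.5 = 405.45 mm·m/s
Steady-state rate R = (F_in − F_out)/L = (872.71 − 405.45) / 324000 m = 1.442e-03 mm/s.
R = 1.442e-03 × 3600 = 5.19 mm/hr.
Over 11 h: total = 5.19 × 11 = 57.09 ≈ 57 mm.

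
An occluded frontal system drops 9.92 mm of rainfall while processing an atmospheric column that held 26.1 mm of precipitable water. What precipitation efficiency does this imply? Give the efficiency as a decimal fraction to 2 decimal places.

ε ≈ 0.38

ε = rainfall / PW = 9.92 / 26.1 = 0.38.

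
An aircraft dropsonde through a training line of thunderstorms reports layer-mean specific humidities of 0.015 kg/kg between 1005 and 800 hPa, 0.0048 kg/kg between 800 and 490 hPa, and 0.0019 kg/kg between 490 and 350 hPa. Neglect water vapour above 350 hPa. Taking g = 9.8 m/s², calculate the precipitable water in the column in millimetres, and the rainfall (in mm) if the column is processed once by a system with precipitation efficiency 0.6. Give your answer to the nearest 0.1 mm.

PW ≈ 49.3 mm; rainfall ≈ 29.6 mm

Precipitable water is the column-integrated vapour mass per unit area: PW = (1/g) Σ q̄ Δp, with q in kg/kg and Δp in Pa (1 kg/m² of water = 1 mm).
Layer 1005–800 hPa: Δp = 205 hPa = 20500 Pa, q̄ = 0.015 kg/kg → 0.015 × 20500 / 9.8 = 31.38 mm
Layer 800–490 hPa: Δp = 310 hPa = 31000 Pa, q̄ = 0.0048 kg/kg → 0.0048 × 31000 / 9.8 = 15.18 mm
Layer 490–350 hPa: Δp = 140 hPa = 14000 Pa, q̄ = 0.0019 kg/kg → 0.0019 × 14000 / 9.8 = 2.71 mm
PW = 31.38 + 15.18 + 2.71 = 49.27 ≈ 49.3 mm.
Rainfall = ε × PW = 0.6 × 49.3 = 29.6 mm.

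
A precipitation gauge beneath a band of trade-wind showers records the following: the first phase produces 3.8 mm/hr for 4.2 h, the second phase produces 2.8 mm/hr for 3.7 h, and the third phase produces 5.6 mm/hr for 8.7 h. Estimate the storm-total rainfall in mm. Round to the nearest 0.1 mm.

total ≈ 75.0 mm

Total = Σ Rᵢ Δtᵢ = 3.8 × 4.2 + 2.8 × 3.7 + 5.6 × 8.7
      = 15.96 + 10.36 + 48.72 = 75.0 mm.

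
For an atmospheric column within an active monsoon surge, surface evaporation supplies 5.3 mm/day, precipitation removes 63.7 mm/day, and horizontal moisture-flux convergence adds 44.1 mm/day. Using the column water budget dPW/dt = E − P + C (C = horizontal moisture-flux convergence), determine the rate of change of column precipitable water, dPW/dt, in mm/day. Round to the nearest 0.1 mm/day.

dPW/dt ≈ -14.3 mm/day

dPW/dt = E − P + C = 5.3 − 63.7 + (44.1) = -14.3 mm/day.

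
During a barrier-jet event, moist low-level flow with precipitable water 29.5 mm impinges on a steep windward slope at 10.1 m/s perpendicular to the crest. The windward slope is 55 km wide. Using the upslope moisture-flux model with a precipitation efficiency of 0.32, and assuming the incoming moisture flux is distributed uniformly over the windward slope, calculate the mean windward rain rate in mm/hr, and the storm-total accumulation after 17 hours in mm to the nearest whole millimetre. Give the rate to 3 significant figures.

Incoming column moisture flux per unit ridge length: F = V × PW = 10.1 × 29.5 = 297.95 mm·m/s.
Spread over the 55 km slope with efficiency ε = 0.32: R = ε·F/W = 0.32 × 297.95 / 55000 m = 1.734e-03 mm/s.
R = 1.734e-03 × 3600 = 6.24 mm/hr.
Over 17 h: total = 6.24 × 17 = 106.08 ≈ 106 mm.

R ≈ 6.24 mm/hr; total ≈ 106 mm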